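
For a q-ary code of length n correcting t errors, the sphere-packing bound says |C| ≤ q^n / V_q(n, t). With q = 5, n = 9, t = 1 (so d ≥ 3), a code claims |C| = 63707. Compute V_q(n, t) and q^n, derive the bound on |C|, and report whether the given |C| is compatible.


V_q(n, t) = 37, q^n = 1953125, Hamming bound = 52787, |C| = 63707 > bound (violated).

Step 1: Compute V_q(n, t) = Σ_{j=0}^1 C(n, j) (q−1)^j.
  j = 0: C(9,0)·(4)^0 = 1·1 = 1.
  j = 1: C(9,1)·(4)^1 = 9·4 = 36.
  V_q(n, t) = 1 + 36 = 37.
Step 2: q^n = 5^9 = 1953125.
Step 3: Hamming bound ⌊q^n / V_q(n,t)⌋ = ⌊1953125/37⌋ = 52787.
Step 4: Compare |C| = 63707 to 52787: violated.
The claimed |C| lies above the Hamming bound, so no 5-ary code of length 9 with d ≥ 3 can have 63707 codewords.


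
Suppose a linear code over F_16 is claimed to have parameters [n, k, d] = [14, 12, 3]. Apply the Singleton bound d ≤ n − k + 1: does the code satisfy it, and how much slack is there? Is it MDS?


Singleton RHS = n − k + 1 = 3, slack = 0, bound satisfied, MDS.

Singleton bound: d ≤ n − k + 1.
Here n = 14, k = 12, so n − k + 1 = 3.
Given d = 3, check d ≤ 3: YES.
Slack = (n − k + 1) − d = 0.
The code is MDS (slack = 0).
Description: the claimed parameters are [14, 12, 3]_16; such a code would be MDS (meets Singleton bound).


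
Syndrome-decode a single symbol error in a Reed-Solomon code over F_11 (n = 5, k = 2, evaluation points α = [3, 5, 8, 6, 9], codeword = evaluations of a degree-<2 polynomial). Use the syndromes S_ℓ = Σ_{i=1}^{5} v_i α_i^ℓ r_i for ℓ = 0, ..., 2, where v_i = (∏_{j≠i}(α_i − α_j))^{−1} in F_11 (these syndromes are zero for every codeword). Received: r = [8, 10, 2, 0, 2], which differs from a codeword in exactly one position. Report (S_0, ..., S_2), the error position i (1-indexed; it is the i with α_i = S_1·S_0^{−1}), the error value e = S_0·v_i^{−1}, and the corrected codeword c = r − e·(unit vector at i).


S = (9, 4, 3), error at position 5, error magnitude e = 10, c = [8, 10, 2, 0, 3].

Step 1: column multipliers v_i = (∏_{j≠i}(α_i − α_j))^{−1} mod 11.
  i = 1 (α = 3): (3−5)(3−8)(3−6)(3−9) = (−2)·(−5)·(−3)·(−6) = 180 ≡ 4, so v_1 = 4^{−1} = 3 (mod 11).
  i = 2 (α = 5): (5−3)(5−8)(5−6)(5−9) = 2·(−3)·(−1)·(−4) = −24 ≡ 9, so v_2 = 9^{−1} = 5 (mod 11).
  i = 3 (α = 8): (8−3)(8−5)(8−6)(8−9) = 5·3·2·(−1) = −30 ≡ 3, so v_3 = 3^{−1} = 4 (mod 11).
  i = 4 (α = 6): (6−3)(6−5)(6−8)(6−9) = 3·1·(−2)·(−3) = 18 ≡ 7, so v_4 = 7^{−1} = 8 (mod 11).
  i = 5 (α = 9): (9−3)(9−5)(9−8)(9−6) = 6·4·1·3 = 72 ≡ 6, so v_5 = 6^{−1} = 2 (mod 11).
  v = [3, 5, 4, 8, 2].
Step 2: syndromes of r = [8, 10, 2, 0, 2] (all sums mod 11).
  S_0 = Σ v_i r_i = 3·8 + 5·10 + 4·2 + 8·0 + 2·2 = 86 ≡ 9.
  S_1 = Σ v_i α_i r_i = 3·3·8 + 5·5·10 + 4·8·2 + 8·6·0 + 2·9·2 = 422 ≡ 4.
  α_i^2 mod 11 = [9, 3, 9, 3, 4].
  S_2 = Σ v_i α_i^2 r_i = 3·9·8 + 5·3·10 + 4·9·2 + 8·3·0 + 2·4·2 = 454 ≡ 3.
  S = (9, 4, 3) ≠ 0, so r is not a codeword (an error is present).
Step 3: locate the error. For a single error e at position i, S_ℓ = v_i·e·α_i^ℓ, so α_err = S_1/S_0.
  S_0^{−1} = 9^{−1} = 5 (mod 11), so α_err = 4·5 = 20 ≡ 9 = α_5. Error position i = 5.
  Consistency check: S_2/S_1 = 3·3 = 9 ≡ 9 = α_err ✓ (single-error assumption holds).
Step 4: error magnitude e = S_0/v_5 = S_0·∏_{j≠5}(α_5 − α_j) = 9·6 = 54 ≡ 10 (mod 11).
Step 5: correct position 5: c_5 = r_5 − e = 2 − 10 ≡ 3 (mod 11). Hence c = [8, 10, 2, 0, 3].
  Check: interpolating c through the α_i gives m(x) = 5 + 1·x (degree < 2) with m(α_i) = c_i for every i, so c is indeed a codeword.


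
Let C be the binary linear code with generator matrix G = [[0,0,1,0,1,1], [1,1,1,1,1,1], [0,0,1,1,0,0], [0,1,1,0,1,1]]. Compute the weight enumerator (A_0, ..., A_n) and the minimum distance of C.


Weight distribution: A_0 = 1, A_1 = 1, A_2 = 3, A_3 = 6, A_4 = 3, A_5 = 1, A_6 = 1. Minimum distance d = 1.

Enumerate all 2^4 = 16 messages m ∈ F_2^4.
For each, compute codeword c = mG in F_2^6, then tally its weight.
  m = 0000 → c = 000000, weight = 0.
  m = 1000 → c = 001011, weight = 3.
  m = 0100 → c = 111111, weight = 6.
  m = 1100 → c = 110100, weight = 3.
  m = 0010 → c = 001100, weight = 2.
  m = 1010 → c = 000111, weight = 3.
  m = 0110 → c = 110011, weight = 4.
  m = 1110 → c = 111000, weight = 3.
  m = 0001 → c = 011011, weight = 4.
  m = 1001 → c = 010000, weight = 1.
  m = 0101 → c = 100100, weight = 2.
  m = 1101 → c = 101111, weight = 5.
  m = 0011 → c = 010111, weight = 4.
  m = 1011 → c = 011100, weight = 3.
  m = 0111 → c = 101000, weight = 2.
  m = 1111 → c = 100011, weight = 3.
Tally weights:
  weight 0: 1 codewords.
  weight 1: 1 codewords.
  weight 2: 3 codewords.
  weight 3: 6 codewords.
  weight 4: 3 codewords.
  weight 5: 1 codewords.
  weight 6: 1 codewords.
Minimum distance d = smallest w > 0 with A_w > 0 = 1.
Sanity: Σ A_w = 16 = 2^4 = 16 ✓.


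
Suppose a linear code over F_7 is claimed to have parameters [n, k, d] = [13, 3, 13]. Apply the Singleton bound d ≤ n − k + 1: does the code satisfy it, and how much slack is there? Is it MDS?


Singleton RHS = n − k + 1 = 11, slack = -2, bound violated (no such code; not MDS).

Singleton bound: d ≤ n − k + 1.
Here n = 13, k = 3, so n − k + 1 = 11.
Given d = 13, check d ≤ 11: NO.
Slack = (n − k + 1) − d = -2.
The slack is negative: d = 13 exceeds n − k + 1 = 11 by 2, so the Singleton bound is violated and no linear [13, 3, 13]_7 code can exist. In particular it is not MDS (MDS requires d = n − k + 1 exactly).
Description: the claimed parameters are [13, 3, 13]_7; such a code would be impossible (violates the Singleton bound).


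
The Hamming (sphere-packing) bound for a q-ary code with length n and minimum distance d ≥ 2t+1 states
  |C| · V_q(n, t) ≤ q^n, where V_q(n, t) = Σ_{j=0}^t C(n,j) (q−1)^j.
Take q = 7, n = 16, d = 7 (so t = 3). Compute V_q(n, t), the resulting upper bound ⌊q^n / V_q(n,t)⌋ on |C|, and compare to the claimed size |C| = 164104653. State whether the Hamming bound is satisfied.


V_q(n, t) = 125377, q^n = 33232930569601, Hamming bound = 265064011, |C| = 164104653 ≤ bound (satisfied).

Step 1: Compute V_q(n, t) = Σ_{j=0}^3 C(n, j) (q−1)^j.
  j = 0: C(16,0)·(6)^0 = 1·1 = 1.
  j = 1: C(16,1)·(6)^1 = 16·6 = 96.
  j = 2: C(16,2)·(6)^2 = 120·36 = 4320.
  j = 3: C(16,3)·(6)^3 = 560·216 = 120960.
  V_q(n, t) = 1 + 96 + 4320 + 120960 = 125377.
Step 2: q^n = 7^16 = 33232930569601.
Step 3: Hamming bound ⌊q^n / V_q(n,t)⌋ = ⌊33232930569601/125377⌋ = 265064011.
Step 4: Compare |C| = 164104653 to 265064011: satisfied.
The claimed |C| lies below the Hamming bound.


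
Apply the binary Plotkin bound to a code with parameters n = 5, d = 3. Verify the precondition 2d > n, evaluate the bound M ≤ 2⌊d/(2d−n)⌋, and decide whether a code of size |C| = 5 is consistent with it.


Plotkin bound M ≤ 6; given |C| = 5 ≤ bound (satisfied).

Check applicability: 2d = 6, n = 5.
2d − n = 1 > 0, so Plotkin applies.
Compute d/(2d−n) = 3/1 ≈ 3.0000.
⌊d/(2d−n)⌋ = 3.
Plotkin bound: M ≤ 2·3 = 6.
Given |C| = 5, check: satisfied.
This |C| is below the Plotkin bound.


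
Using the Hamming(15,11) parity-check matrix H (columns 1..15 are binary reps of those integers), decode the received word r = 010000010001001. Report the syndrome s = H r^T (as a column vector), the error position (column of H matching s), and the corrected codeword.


s = (1, 0, 0, 1)^T, error position = 9, corrected codeword c = 010000011001001

Compute s = H r^T mod 2 one row at a time:
  s_1 = 1 + 0 + 0 + 0 + 1 + 0 + 0 + 1 = 3 ≡ 1 (mod 2).
  s_2 = 0 + 0 + 0 + 0 + 1 + 0 + 0 + 1 = 2 ≡ 0 (mod 2).
  s_3 = 1 + 0 + 0 + 0 + 0 + 0 + 0 + 1 = 2 ≡ 0 (mod 2).
  s_4 = 0 + 0 + 0 + 0 + 0 + 0 + 0 + 1 = 1 ≡ 1 (mod 2).
s = (1, 0, 0, 1)^T — this equals column 9 of H (binary 1001), so error is at position 9.
Correct: flip bit 9 of r = 010000010001001 to get c = 010000011001001.


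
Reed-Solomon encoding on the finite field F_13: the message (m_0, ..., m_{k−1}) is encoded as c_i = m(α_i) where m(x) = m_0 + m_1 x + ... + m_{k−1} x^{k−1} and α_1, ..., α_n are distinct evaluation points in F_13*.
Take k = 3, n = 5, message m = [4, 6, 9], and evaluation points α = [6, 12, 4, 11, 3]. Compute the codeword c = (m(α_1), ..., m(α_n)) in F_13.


c = [0, 7, 3, 2, 12]

Message polynomial: m(x) = 4 + 6·x + 9·x^2 (mod 13).
For each evaluation point α_i, compute m(α_i) mod 13:
  α_1 = 6: Horner steps 9 → 8 → 0, so m(6) = 0.
  α_2 = 12: Horner steps 9 → 10 → 7, so m(12) = 7.
  α_3 = 4: Horner steps 9 → 3 → 3, so m(4) = 3.
  α_4 = 11: Horner steps 9 → 1 → 2, so m(11) = 2.
  α_5 = 3: Horner steps 9 → 7 → 12, so m(3) = 12.
Codeword c = [0, 7, 3, 2, 12] ∈ F_13^5.


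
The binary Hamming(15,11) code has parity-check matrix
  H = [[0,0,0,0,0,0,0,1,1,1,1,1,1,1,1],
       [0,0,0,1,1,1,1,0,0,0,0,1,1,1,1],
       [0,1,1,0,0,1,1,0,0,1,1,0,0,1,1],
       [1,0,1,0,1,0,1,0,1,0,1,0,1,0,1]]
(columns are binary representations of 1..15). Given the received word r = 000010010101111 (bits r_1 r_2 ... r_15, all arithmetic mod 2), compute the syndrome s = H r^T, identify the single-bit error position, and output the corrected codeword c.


s = (0, 1, 1, 1)^T, error position = 7, corrected codeword c = 000010110101111

Compute s = H r^T mod 2 one row at a time:
  s_1 = 1 + 0 + 1 + 0 + 1 + 1 + 1 + 1 = 6 ≡ 0 (mod 2).
  s_2 = 0 + 1 + 0 + 0 + 1 + 1 + 1 + 1 = 5 ≡ 1 (mod 2).
  s_3 = 0 + 0 + 0 + 0 + 1 + 0 + 1 + 1 = 3 ≡ 1 (mod 2).
  s_4 = 0 + 0 + 1 + 0 + 0 + 0 + 1 + 1 = 3 ≡ 1 (mod 2).
s = (0, 1, 1, 1)^T — this equals column 7 of H (binary 0111), so error is at position 7.
Correct: flip bit 7 of r = 000010010101111 to get c = 000010110101111.


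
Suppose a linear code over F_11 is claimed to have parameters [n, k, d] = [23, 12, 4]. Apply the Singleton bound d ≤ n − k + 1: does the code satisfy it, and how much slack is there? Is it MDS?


Singleton RHS = n − k + 1 = 12, slack = 8, bound satisfied, not MDS.

Singleton bound: d ≤ n − k + 1.
Here n = 23, k = 12, so n − k + 1 = 12.
Given d = 4, check d ≤ 12: YES.
Slack = (n − k + 1) − d = 8.
The code is NOT MDS (slack = 8 > 0).
Description: the claimed parameters are [23, 12, 4]_11; such a code would be non-MDS.


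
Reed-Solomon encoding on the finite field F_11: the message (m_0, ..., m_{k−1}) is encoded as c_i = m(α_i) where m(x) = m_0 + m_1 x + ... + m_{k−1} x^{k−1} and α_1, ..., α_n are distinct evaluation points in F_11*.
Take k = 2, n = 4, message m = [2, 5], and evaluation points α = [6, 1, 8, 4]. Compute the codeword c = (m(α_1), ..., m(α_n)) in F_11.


c = [10, 7, 9, 0]

Message polynomial: m(x) = 2 + 5·x (mod 11).
For each evaluation point α_i, compute m(α_i) mod 11:
  α_1 = 6: Horner steps 5 → 10, so m(6) = 10.
  α_2 = 1: Horner steps 5 → 7, so m(1) = 7.
  α_3 = 8: Horner steps 5 → 9, so m(8) = 9.
  α_4 = 4: Horner steps 5 → 0, so m(4) = 0.
Codeword c = [10, 7, 9, 0] ∈ F_11^4.


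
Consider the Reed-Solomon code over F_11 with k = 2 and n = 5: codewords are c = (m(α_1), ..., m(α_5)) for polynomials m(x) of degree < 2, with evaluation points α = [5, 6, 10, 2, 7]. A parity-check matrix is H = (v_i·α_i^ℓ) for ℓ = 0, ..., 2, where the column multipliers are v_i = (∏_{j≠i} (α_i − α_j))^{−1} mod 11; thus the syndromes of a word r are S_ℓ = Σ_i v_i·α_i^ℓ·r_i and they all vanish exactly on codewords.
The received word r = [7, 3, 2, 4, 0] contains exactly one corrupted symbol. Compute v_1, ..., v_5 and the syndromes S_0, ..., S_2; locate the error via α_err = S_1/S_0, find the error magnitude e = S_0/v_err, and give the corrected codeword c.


S = (4, 9, 1), error at position 1, error magnitude e = 1, c = [6, 3, 2, 4, 0].

Step 1: column multipliers v_i = (∏_{j≠i}(α_i − α_j))^{−1} mod 11.
  i = 1 (α = 5): (5−6)(5−10)(5−2)(5−7) = (−1)·(−5)·3·(−2) = −30 ≡ 3, so v_1 = 3^{−1} = 4 (mod 11).
  i = 2 (α = 6): (6−5)(6−10)(6−2)(6−7) = 1·(−4)·4·(−1) = 16 ≡ 5, so v_2 = 5^{−1} = 9 (mod 11).
  i = 3 (α = 10): (10−5)(10−6)(10−2)(10−7) = 5·4·8·3 = 480 ≡ 7, so v_3 = 7^{−1} = 8 (mod 11).
  i = 4 (α = 2): (2−5)(2−6)(2−10)(2−7) = (−3)·(−4)·(−8)·(−5) = 480 ≡ 7, so v_4 = 7^{−1} = 8 (mod 11).
  i = 5 (α = 7): (7−5)(7−6)(7−10)(7−2) = 2·1·(−3)·5 = −30 ≡ 3, so v_5 = 3^{−1} = 4 (mod 11).
  v = [4, 9, 8, 8, 4].
Step 2: syndromes of r = [7, 3, 2, 4, 0] (all sums mod 11).
  S_0 = Σ v_i r_i = 4·7 + 9·3 + 8·2 + 8·4 + 4·0 = 103 ≡ 4.
  S_1 = Σ v_i α_i r_i = 4·5·7 + 9·6·3 + 8·10·2 + 8·2·4 + 4·7·0 = 526 ≡ 9.
  α_i^2 mod 11 = [3, 3, 1, 4, 5].
  S_2 = Σ v_i α_i^2 r_i = 4·3·7 + 9·3·3 + 8·1·2 + 8·4·4 + 4·5·0 = 309 ≡ 1.
  S = (4, 9, 1) ≠ 0, so r is not a codeword (an error is present).
Step 3: locate the error. For a single error e at position i, S_ℓ = v_i·e·α_i^ℓ, so α_err = S_1/S_0.
  S_0^{−1} = 4^{−1} = 3 (mod 11), so α_err = 9·3 = 27 ≡ 5 = α_1. Error position i = 1.
  Consistency check: S_2/S_1 = 1·5 = 5 ≡ 5 = α_err ✓ (single-error assumption holds).
Step 4: error magnitude e = S_0/v_1 = S_0·∏_{j≠1}(α_1 − α_j) = 4·3 = 12 ≡ 1 (mod 11).
Step 5: correct position 1: c_1 = r_1 − e = 7 − 1 ≡ 6 (mod 11). Hence c = [6, 3, 2, 4, 0].
  Check: interpolating c through the α_i gives m(x) = 10 + 8·x (degree < 2) with m(α_i) = c_i for every i, so c is indeed a codeword.


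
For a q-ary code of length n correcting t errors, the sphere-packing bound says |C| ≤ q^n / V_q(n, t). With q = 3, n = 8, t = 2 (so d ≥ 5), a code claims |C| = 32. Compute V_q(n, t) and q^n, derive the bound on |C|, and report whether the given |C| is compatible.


V_q(n, t) = 129, q^n = 6561, Hamming bound = 50, |C| = 32 ≤ bound (satisfied).

Step 1: Compute V_q(n, t) = Σ_{j=0}^2 C(n, j) (q−1)^j.
  j = 0: C(8,0)·(2)^0 = 1·1 = 1.
  j = 1: C(8,1)·(2)^1 = 8·2 = 16.
  j = 2: C(8,2)·(2)^2 = 28·4 = 112.
  V_q(n, t) = 1 + 16 + 112 = 129.
Step 2: q^n = 3^8 = 6561.
Step 3: Hamming bound ⌊q^n / V_q(n,t)⌋ = ⌊6561/129⌋ = 50.
Step 4: Compare |C| = 32 to 50: satisfied.
The claimed |C| lies below the Hamming bound.


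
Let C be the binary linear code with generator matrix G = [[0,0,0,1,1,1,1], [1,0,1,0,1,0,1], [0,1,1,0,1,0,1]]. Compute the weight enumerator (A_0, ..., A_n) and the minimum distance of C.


Weight distribution: A_0 = 1, A_2 = 1, A_4 = 5, A_6 = 1. Minimum distance d = 2.

Enumerate all 2^3 = 8 messages m ∈ F_2^3.
For each, compute codeword c = mG in F_2^7, then tally its weight.
  m = 000 → c = 0000000, weight = 0.
  m = 100 → c = 0001111, weight = 4.
  m = 010 → c = 1010101, weight = 4.
  m = 110 → c = 1011010, weight = 4.
  m = 001 → c = 0110101, weight = 4.
  m = 101 → c = 0111010, weight = 4.
  m = 011 → c = 1100000, weight = 2.
  m = 111 → c = 1101111, weight = 6.
Tally weights:
  weight 0: 1 codewords.
  weight 2: 1 codewords.
  weight 4: 5 codewords.
  weight 6: 1 codewords.
Minimum distance d = smallest w > 0 with A_w > 0 = 2.
Sanity: Σ A_w = 8 = 2^3 = 8 ✓.


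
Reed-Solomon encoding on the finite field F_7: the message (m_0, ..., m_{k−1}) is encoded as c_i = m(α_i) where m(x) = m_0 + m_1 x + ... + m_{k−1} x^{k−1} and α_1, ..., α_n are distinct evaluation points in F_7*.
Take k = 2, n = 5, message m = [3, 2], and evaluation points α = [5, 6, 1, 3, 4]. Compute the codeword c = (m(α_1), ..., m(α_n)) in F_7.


c = [6, 1, 5, 2, 4]

Message polynomial: m(x) = 3 + 2·x (mod 7).
For each evaluation point α_i, compute m(α_i) mod 7:
  α_1 = 5: Horner steps 2 → 6, so m(5) = 6.
  α_2 = 6: Horner steps 2 → 1, so m(6) = 1.
  α_3 = 1: Horner steps 2 → 5, so m(1) = 5.
  α_4 = 3: Horner steps 2 → 2, so m(3) = 2.
  α_5 = 4: Horner steps 2 → 4, so m(4) = 4.
Codeword c = [6, 1, 5, 2, 4] ∈ F_7^5.


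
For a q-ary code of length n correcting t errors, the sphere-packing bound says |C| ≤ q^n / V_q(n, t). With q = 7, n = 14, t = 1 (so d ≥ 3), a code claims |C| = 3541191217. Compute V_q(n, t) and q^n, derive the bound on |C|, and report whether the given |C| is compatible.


V_q(n, t) = 85, q^n = 678223072849, Hamming bound = 7979094974, |C| = 3541191217 ≤ bound (satisfied).

Step 1: Compute V_q(n, t) = Σ_{j=0}^1 C(n, j) (q−1)^j.
  j = 0: C(14,0)·(6)^0 = 1·1 = 1.
  j = 1: C(14,1)·(6)^1 = 14·6 = 84.
  V_q(n, t) = 1 + 84 = 85.
Step 2: q^n = 7^14 = 678223072849.
Step 3: Hamming bound ⌊q^n / V_q(n,t)⌋ = ⌊678223072849/85⌋ = 7979094974.
Step 4: Compare |C| = 3541191217 to 7979094974: satisfied.
The claimed |C| lies below the Hamming bound.


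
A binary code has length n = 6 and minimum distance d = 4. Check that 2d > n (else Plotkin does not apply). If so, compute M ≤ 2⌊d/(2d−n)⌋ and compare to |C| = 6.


Plotkin bound M ≤ 4; given |C| = 6 > bound (violated).

Check applicability: 2d = 8, n = 6.
2d − n = 2 > 0, so Plotkin applies.
Compute d/(2d−n) = 4/2 ≈ 2.0000.
⌊d/(2d−n)⌋ = 2.
Plotkin bound: M ≤ 2·2 = 4.
Given |C| = 6, check: VIOLATED.
This |C| is above the Plotkin bound, so no binary code with n = 6, d = 4 and 6 codewords exists.


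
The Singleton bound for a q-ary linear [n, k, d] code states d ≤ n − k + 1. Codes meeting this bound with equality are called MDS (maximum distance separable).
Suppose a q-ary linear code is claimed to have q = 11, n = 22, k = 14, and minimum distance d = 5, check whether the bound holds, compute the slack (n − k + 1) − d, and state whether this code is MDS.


Singleton RHS = n − k + 1 = 9, slack = 4, bound satisfied, not MDS.

Singleton bound: d ≤ n − k + 1.
Here n = 22, k = 14, so n − k + 1 = 9.
Given d = 5, check d ≤ 9: YES.
Slack = (n − k + 1) − d = 4.
The code is NOT MDS (slack = 4 > 0).
Description: the claimed parameters are [22, 14, 5]_11; such a code would be non-MDS.


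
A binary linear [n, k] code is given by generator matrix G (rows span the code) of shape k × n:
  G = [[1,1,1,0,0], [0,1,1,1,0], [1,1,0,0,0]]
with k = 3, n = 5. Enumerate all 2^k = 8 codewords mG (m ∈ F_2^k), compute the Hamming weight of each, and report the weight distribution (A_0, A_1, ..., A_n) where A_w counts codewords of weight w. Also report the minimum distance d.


Weight distribution: A_0 = 1, A_1 = 1, A_2 = 3, A_3 = 3. Minimum distance d = 1.

Enumerate all 2^3 = 8 messages m ∈ F_2^3.
For each, compute codeword c = mG in F_2^5, then tally its weight.
  m = 000 → c = 00000, weight = 0.
  m = 100 → c = 11100, weight = 3.
  m = 010 → c = 01110, weight = 3.
  m = 110 → c = 10010, weight = 2.
  m = 001 → c = 11000, weight = 2.
  m = 101 → c = 00100, weight = 1.
  m = 011 → c = 10110, weight = 3.
  m = 111 → c = 01010, weight = 2.
Tally weights:
  weight 0: 1 codewords.
  weight 1: 1 codewords.
  weight 2: 3 codewords.
  weight 3: 3 codewords.
Minimum distance d = smallest w > 0 with A_w > 0 = 1.
Sanity: Σ A_w = 8 = 2^3 = 8 ✓.


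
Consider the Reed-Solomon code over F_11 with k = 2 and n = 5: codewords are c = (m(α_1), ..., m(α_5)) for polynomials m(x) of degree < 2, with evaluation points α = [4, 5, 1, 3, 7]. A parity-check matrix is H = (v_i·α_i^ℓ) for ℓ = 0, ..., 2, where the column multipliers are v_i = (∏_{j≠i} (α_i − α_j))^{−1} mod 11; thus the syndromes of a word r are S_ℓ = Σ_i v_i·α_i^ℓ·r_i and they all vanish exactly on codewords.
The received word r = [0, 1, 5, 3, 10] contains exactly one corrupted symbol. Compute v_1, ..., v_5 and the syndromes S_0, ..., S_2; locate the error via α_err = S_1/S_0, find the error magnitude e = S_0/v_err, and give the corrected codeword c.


S = (1, 4, 5), error at position 1, error magnitude e = 9, c = [2, 1, 5, 3, 10].

Step 1: column multipliers v_i = (∏_{j≠i}(α_i − α_j))^{−1} mod 11.
  i = 1 (α = 4): (4−5)(4−1)(4−3)(4−7) = (−1)·3·1·(−3) = 9 ≡ 9, so v_1 = 9^{−1} = 5 (mod 11).
  i = 2 (α = 5): (5−4)(5−1)(5−3)(5−7) = 1·4·2·(−2) = −16 ≡ 6, so v_2 = 6^{−1} = 2 (mod 11).
  i = 3 (α = 1): (1−4)(1−5)(1−3)(1−7) = (−3)·(−4)·(−2)·(−6) = 144 ≡ 1, so v_3 = 1^{−1} = 1 (mod 11).
  i = 4 (α = 3): (3−4)(3−5)(3−1)(3−7) = (−1)·(−2)·2·(−4) = −16 ≡ 6, so v_4 = 6^{−1} = 2 (mod 11).
  i = 5 (α = 7): (7−4)(7−5)(7−1)(7−3) = 3·2·6·4 = 144 ≡ 1, so v_5 = 1^{−1} = 1 (mod 11).
  v = [5, 2, 1, 2, 1].
Step 2: syndromes of r = [0, 1, 5, 3, 10] (all sums mod 11).
  S_0 = Σ v_i r_i = 5·0 + 2·1 + 1·5 + 2·3 + 1·10 = 23 ≡ 1.
  S_1 = Σ v_i α_i r_i = 5·4·0 + 2·5·1 + 1·1·5 + 2·3·3 + 1·7·10 = 103 ≡ 4.
  α_i^2 mod 11 = [5, 3, 1, 9, 5].
  S_2 = Σ v_i α_i^2 r_i = 5·5·0 + 2·3·1 + 1·1·5 + 2·9·3 + 1·5·10 = 115 ≡ 5.
  S = (1, 4, 5) ≠ 0, so r is not a codeword (an error is present).
Step 3: locate the error. For a single error e at position i, S_ℓ = v_i·e·α_i^ℓ, so α_err = S_1/S_0.
  S_0^{−1} = 1^{−1} = 1 (mod 11), so α_err = 4·1 = 4 ≡ 4 = α_1. Error position i = 1.
  Consistency check: S_2/S_1 = 5·3 = 15 ≡ 4 = α_err ✓ (single-error assumption holds).
Step 4: error magnitude e = S_0/v_1 = S_0·∏_{j≠1}(α_1 − α_j) = 1·9 = 9 ≡ 9 (mod 11).
Step 5: correct position 1: c_1 = r_1 − e = 0 − 9 ≡ 2 (mod 11). Hence c = [2, 1, 5, 3, 10].
  Check: interpolating c through the α_i gives m(x) = 6 + 10·x (degree < 2) with m(α_i) = c_i for every i, so c is indeed a codeword.


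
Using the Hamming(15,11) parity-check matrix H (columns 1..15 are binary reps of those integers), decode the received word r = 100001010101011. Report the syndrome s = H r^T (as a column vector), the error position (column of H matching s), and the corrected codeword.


s = (1, 0, 0, 0)^T, error position = 8, corrected codeword c = 100001000101011

Compute s = H r^T mod 2 one row at a time:
  s_1 = 1 + 0 + 1 + 0 + 1 + 0 + 1 + 1 = 5 ≡ 1 (mod 2).
  s_2 = 0 + 0 + 1 + 0 + 1 + 0 + 1 + 1 = 4 ≡ 0 (mod 2).
  s_3 = 0 + 0 + 1 + 0 + 1 + 0 + 1 + 1 = 4 ≡ 0 (mod 2).
  s_4 = 1 + 0 + 0 + 0 + 0 + 0 + 0 + 1 = 2 ≡ 0 (mod 2).
s = (1, 0, 0, 0)^T — this equals column 8 of H (binary 1000), so error is at position 8.
Correct: flip bit 8 of r = 100001010101011 to get c = 100001000101011.


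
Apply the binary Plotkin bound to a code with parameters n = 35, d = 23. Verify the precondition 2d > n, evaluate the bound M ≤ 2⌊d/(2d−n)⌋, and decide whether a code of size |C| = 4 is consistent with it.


Plotkin bound M ≤ 4; given |C| = 4 ≤ bound (satisfied).

Check applicability: 2d = 46, n = 35.
2d − n = 11 > 0, so Plotkin applies.
Compute d/(2d−n) = 23/11 ≈ 2.0909.
⌊d/(2d−n)⌋ = 2.
Plotkin bound: M ≤ 2·2 = 4.
Given |C| = 4, check: satisfied.
This |C| is at the Plotkin bound.


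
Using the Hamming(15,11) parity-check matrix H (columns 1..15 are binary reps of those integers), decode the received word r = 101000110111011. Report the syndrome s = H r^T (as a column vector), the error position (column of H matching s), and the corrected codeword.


s = (0, 0, 0, 1)^T, error position = 1, corrected codeword c = 001000110111011

Compute s = H r^T mod 2 one row at a time:
  s_1 = 1 + 0 + 1 + 1 + 1 + 0 + 1 + 1 = 6 ≡ 0 (mod 2).
  s_2 = 0 + 0 + 0 + 1 + 1 + 0 + 1 + 1 = 4 ≡ 0 (mod 2).
  s_3 = 0 + 1 + 0 + 1 + 1 + 1 + 1 + 1 = 6 ≡ 0 (mod 2).
  s_4 = 1 + 1 + 0 + 1 + 0 + 1 + 0 + 1 = 5 ≡ 1 (mod 2).
s = (0, 0, 0, 1)^T — this equals column 1 of H (binary 0001), so error is at position 1.
Correct: flip bit 1 of r = 101000110111011 to get c = 001000110111011.


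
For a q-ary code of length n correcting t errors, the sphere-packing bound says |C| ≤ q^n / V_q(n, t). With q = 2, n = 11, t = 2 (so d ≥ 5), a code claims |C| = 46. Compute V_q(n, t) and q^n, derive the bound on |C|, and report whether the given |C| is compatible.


V_q(n, t) = 67, q^n = 2048, Hamming bound = 30, |C| = 46 > bound (violated).

Step 1: Compute V_q(n, t) = Σ_{j=0}^2 C(n, j) (q−1)^j.
  j = 0: C(11,0)·(1)^0 = 1·1 = 1.
  j = 1: C(11,1)·(1)^1 = 11·1 = 11.
  j = 2: C(11,2)·(1)^2 = 55·1 = 55.
  V_q(n, t) = 1 + 11 + 55 = 67.
Step 2: q^n = 2^11 = 2048.
Step 3: Hamming bound ⌊q^n / V_q(n,t)⌋ = ⌊2048/67⌋ = 30.
Step 4: Compare |C| = 46 to 30: violated.
The claimed |C| lies above the Hamming bound, so no 2-ary code of length 11 with d ≥ 5 can have 46 codewords.


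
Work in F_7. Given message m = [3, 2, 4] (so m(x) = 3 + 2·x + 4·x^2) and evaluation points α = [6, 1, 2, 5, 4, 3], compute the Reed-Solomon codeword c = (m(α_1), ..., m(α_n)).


c = [5, 2, 2, 1, 5, 3]

Message polynomial: m(x) = 3 + 2·x + 4·x^2 (mod 7).
For each evaluation point α_i, compute m(α_i) mod 7:
  α_1 = 6: Horner steps 4 → 5 → 5, so m(6) = 5.
  α_2 = 1: Horner steps 4 → 6 → 2, so m(1) = 2.
  α_3 = 2: Horner steps 4 → 3 → 2, so m(2) = 2.
  α_4 = 5: Horner steps 4 → 1 → 1, so m(5) = 1.
  α_5 = 4: Horner steps 4 → 4 → 5, so m(4) = 5.
  α_6 = 3: Horner steps 4 → 0 → 3, so m(3) = 3.
Codeword c = [5, 2, 2, 1, 5, 3] ∈ F_7^6.


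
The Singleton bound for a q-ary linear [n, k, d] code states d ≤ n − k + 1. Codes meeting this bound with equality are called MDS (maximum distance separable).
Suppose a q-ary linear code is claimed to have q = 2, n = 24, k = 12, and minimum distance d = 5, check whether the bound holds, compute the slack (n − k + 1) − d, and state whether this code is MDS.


Singleton RHS = n − k + 1 = 13, slack = 8, bound satisfied, not MDS.

Singleton bound: d ≤ n − k + 1.
Here n = 24, k = 12, so n − k + 1 = 13.
Given d = 5, check d ≤ 13: YES.
Slack = (n − k + 1) − d = 8.
The code is NOT MDS (slack = 8 > 0).
Description: the claimed parameters are [24, 12, 5]_2; such a code would be non-MDS.


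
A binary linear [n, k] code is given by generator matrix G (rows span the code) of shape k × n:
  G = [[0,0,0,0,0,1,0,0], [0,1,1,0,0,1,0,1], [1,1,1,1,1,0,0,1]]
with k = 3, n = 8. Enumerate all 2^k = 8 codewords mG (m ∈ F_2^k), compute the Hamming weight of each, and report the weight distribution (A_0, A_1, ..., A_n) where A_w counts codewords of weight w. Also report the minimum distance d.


Weight distribution: A_0 = 1, A_1 = 1, A_3 = 2, A_4 = 2, A_6 = 1, A_7 = 1. Minimum distance d = 1.

Enumerate all 2^3 = 8 messages m ∈ F_2^3.
For each, compute codeword c = mG in F_2^8, then tally its weight.
  m = 000 → c = 00000000, weight = 0.
  m = 100 → c = 00000100, weight = 1.
  m = 010 → c = 01100101, weight = 4.
  m = 110 → c = 01100001, weight = 3.
  m = 001 → c = 11111001, weight = 6.
  m = 101 → c = 11111101, weight = 7.
  m = 011 → c = 10011100, weight = 4.
  m = 111 → c = 10011000, weight = 3.
Tally weights:
  weight 0: 1 codewords.
  weight 1: 1 codewords.
  weight 3: 2 codewords.
  weight 4: 2 codewords.
  weight 6: 1 codewords.
  weight 7: 1 codewords.
Minimum distance d = smallest w > 0 with A_w > 0 = 1.
Sanity: Σ A_w = 8 = 2^3 = 8 ✓.


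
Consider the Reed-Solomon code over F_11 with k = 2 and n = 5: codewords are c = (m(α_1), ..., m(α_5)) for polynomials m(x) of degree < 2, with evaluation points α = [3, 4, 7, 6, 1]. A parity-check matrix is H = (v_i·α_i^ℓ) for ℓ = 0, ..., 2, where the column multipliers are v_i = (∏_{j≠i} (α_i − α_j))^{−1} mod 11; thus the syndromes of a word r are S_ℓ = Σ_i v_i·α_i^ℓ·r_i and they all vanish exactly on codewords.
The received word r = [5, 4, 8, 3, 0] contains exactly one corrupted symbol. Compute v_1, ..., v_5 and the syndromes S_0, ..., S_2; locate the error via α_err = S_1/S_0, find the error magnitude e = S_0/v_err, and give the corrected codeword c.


S = (8, 2, 6), error at position 1, error magnitude e = 6, c = [10, 4, 8, 3, 0].

Step 1: column multipliers v_i = (∏_{j≠i}(α_i − α_j))^{−1} mod 11.
  i = 1 (α = 3): (3−4)(3−7)(3−6)(3−1) = (−1)·(−4)·(−3)·2 = −24 ≡ 9, so v_1 = 9^{−1} = 5 (mod 11).
  i = 2 (α = 4): (4−3)(4−7)(4−6)(4−1) = 1·(−3)·(−2)·3 = 18 ≡ 7, so v_2 = 7^{−1} = 8 (mod 11).
  i = 3 (α = 7): (7−3)(7−4)(7−6)(7−1) = 4·3·1·6 = 72 ≡ 6, so v_3 = 6^{−1} = 2 (mod 11).
  i = 4 (α = 6): (6−3)(6−4)(6−7)(6−1) = 3·2·(−1)·5 = −30 ≡ 3, so v_4 = 3^{−1} = 4 (mod 11).
  i = 5 (α = 1): (1−3)(1−4)(1−7)(1−6) = (−2)·(−3)·(−6)·(−5) = 180 ≡ 4, so v_5 = 4^{−1} = 3 (mod 11).
  v = [5, 8, 2, 4, 3].
Step 2: syndromes of r = [5, 4, 8, 3, 0] (all sums mod 11).
  S_0 = Σ v_i r_i = 5·5 + 8·4 + 2·8 + 4·3 + 3·0 = 85 ≡ 8.
  S_1 = Σ v_i α_i r_i = 5·3·5 + 8·4·4 + 2·7·8 + 4·6·3 + 3·1·0 = 387 ≡ 2.
  α_i^2 mod 11 = [9, 5, 5, 3, 1].
  S_2 = Σ v_i α_i^2 r_i = 5·9·5 + 8·5·4 + 2·5·8 + 4·3·3 + 3·1·0 = 501 ≡ 6.
  S = (8, 2, 6) ≠ 0, so r is not a codeword (an error is present).
Step 3: locate the error. For a single error e at position i, S_ℓ = v_i·e·α_i^ℓ, so α_err = S_1/S_0.
  S_0^{−1} = 8^{−1} = 7 (mod 11), so α_err = 2·7 = 14 ≡ 3 = α_1. Error position i = 1.
  Consistency check: S_2/S_1 = 6·6 = 36 ≡ 3 = α_err ✓ (single-error assumption holds).
Step 4: error magnitude e = S_0/v_1 = S_0·∏_{j≠1}(α_1 − α_j) = 8·9 = 72 ≡ 6 (mod 11).
Step 5: correct position 1: c_1 = r_1 − e = 5 − 6 ≡ 10 (mod 11). Hence c = [10, 4, 8, 3, 0].
  Check: interpolating c through the α_i gives m(x) = 6 + 5·x (degree < 2) with m(α_i) = c_i for every i, so c is indeed a codeword.


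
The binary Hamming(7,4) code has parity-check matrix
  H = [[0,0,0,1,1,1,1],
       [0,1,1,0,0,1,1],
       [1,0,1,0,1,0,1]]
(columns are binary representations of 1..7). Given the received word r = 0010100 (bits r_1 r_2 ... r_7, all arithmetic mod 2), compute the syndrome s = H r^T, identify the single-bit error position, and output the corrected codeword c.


s = (1, 1, 0)^T, error position = 6, corrected codeword c = 0010110

Compute s = H r^T mod 2 one row at a time:
  s_1 = 0 + 1 + 0 + 0 = 1 ≡ 1 (mod 2).
  s_2 = 0 + 1 + 0 + 0 = 1 ≡ 1 (mod 2).
  s_3 = 0 + 1 + 1 + 0 = 2 ≡ 0 (mod 2).
s = (1, 1, 0)^T — this equals column 6 of H (binary 110), so error is at position 6.
Correct: flip bit 6 of r = 0010100 to get c = 0010110.


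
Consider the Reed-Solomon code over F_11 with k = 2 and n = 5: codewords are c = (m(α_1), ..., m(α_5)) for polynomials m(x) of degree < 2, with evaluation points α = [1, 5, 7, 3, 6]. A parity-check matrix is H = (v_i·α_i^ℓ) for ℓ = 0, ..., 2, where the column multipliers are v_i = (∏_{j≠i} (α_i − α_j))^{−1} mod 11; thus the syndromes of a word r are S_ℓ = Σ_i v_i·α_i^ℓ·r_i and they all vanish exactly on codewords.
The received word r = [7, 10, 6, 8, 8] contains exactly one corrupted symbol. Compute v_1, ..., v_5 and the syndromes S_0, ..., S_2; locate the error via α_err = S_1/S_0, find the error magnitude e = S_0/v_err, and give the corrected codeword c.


S = (7, 10, 8), error at position 4, error magnitude e = 5, c = [7, 10, 6, 3, 8].

Step 1: column multipliers v_i = (∏_{j≠i}(α_i − α_j))^{−1} mod 11.
  i = 1 (α = 1): (1−5)(1−7)(1−3)(1−6) = (−4)·(−6)·(−2)·(−5) = 240 ≡ 9, so v_1 = 9^{−1} = 5 (mod 11).
  i = 2 (α = 5): (5−1)(5−7)(5−3)(5−6) = 4·(−2)·2·(−1) = 16 ≡ 5, so v_2 = 5^{−1} = 9 (mod 11).
  i = 3 (α = 7): (7−1)(7−5)(7−3)(7−6) = 6·2·4·1 = 48 ≡ 4, so v_3 = 4^{−1} = 3 (mod 11).
  i = 4 (α = 3): (3−1)(3−5)(3−7)(3−6) = 2·(−2)·(−4)·(−3) = −48 ≡ 7, so v_4 = 7^{−1} = 8 (mod 11).
  i = 5 (α = 6): (6−1)(6−5)(6−7)(6−3) = 5·1·(−1)·3 = −15 ≡ 7, so v_5 = 7^{−1} = 8 (mod 11).
  v = [5, 9, 3, 8, 8].
Step 2: syndromes of r = [7, 10, 6, 8, 8] (all sums mod 11).
  S_0 = Σ v_i r_i = 5·7 + 9·10 + 3·6 + 8·8 + 8·8 = 271 ≡ 7.
  S_1 = Σ v_i α_i r_i = 5·1·7 + 9·5·10 + 3·7·6 + 8·3·8 + 8·6·8 = 1187 ≡ 10.
  α_i^2 mod 11 = [1, 3, 5, 9, 3].
  S_2 = Σ v_i α_i^2 r_i = 5·1·7 + 9·3·10 + 3·5·6 + 8·9·8 + 8·3·8 = 1163 ≡ 8.
  S = (7, 10, 8) ≠ 0, so r is not a codeword (an error is present).
Step 3: locate the error. For a single error e at position i, S_ℓ = v_i·e·α_i^ℓ, so α_err = S_1/S_0.
  S_0^{−1} = 7^{−1} = 8 (mod 11), so α_err = 10·8 = 80 ≡ 3 = α_4. Error position i = 4.
  Consistency check: S_2/S_1 = 8·10 = 80 ≡ 3 = α_err ✓ (single-error assumption holds).
Step 4: error magnitude e = S_0/v_4 = S_0·∏_{j≠4}(α_4 − α_j) = 7·7 = 49 ≡ 5 (mod 11).
Step 5: correct position 4: c_4 = r_4 − e = 8 − 5 ≡ 3 (mod 11). Hence c = [7, 10, 6, 3, 8].
  Check: interpolating c through the α_i gives m(x) = 9 + 9·x (degree < 2) with m(α_i) = c_i for every i, so c is indeed a codeword.


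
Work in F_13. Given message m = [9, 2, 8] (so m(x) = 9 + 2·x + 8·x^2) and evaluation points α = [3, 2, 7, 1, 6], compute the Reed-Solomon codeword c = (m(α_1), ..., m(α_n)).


c = [9, 6, 12, 6, 10]

Message polynomial: m(x) = 9 + 2·x + 8·x^2 (mod 13).
For each evaluation point α_i, compute m(α_i) mod 13:
  α_1 = 3: Horner steps 8 → 0 → 9, so m(3) = 9.
  α_2 = 2: Horner steps 8 → 5 → 6, so m(2) = 6.
  α_3 = 7: Horner steps 8 → 6 → 12, so m(7) = 12.
  α_4 = 1: Horner steps 8 → 10 → 6, so m(1) = 6.
  α_5 = 6: Horner steps 8 → 11 → 10, so m(6) = 10.
Codeword c = [9, 6, 12, 6, 10] ∈ F_13^5.


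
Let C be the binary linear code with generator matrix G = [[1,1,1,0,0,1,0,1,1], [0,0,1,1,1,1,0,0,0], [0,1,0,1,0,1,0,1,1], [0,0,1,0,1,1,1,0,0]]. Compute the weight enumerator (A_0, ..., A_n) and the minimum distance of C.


Weight distribution: A_0 = 1, A_2 = 1, A_3 = 3, A_4 = 2, A_5 = 4, A_6 = 3, A_7 = 1, A_8 = 1. Minimum distance d = 2.

Enumerate all 2^4 = 16 messages m ∈ F_2^4.
For each, compute codeword c = mG in F_2^9, then tally its weight.
  m = 0000 → c = 000000000, weight = 0.
  m = 1000 → c = 111001011, weight = 6.
  m = 0100 → c = 001111000, weight = 4.
  m = 1100 → c = 110110011, weight = 6.
  m = 0010 → c = 010101011, weight = 5.
  m = 1010 → c = 101100000, weight = 3.
  m = 0110 → c = 011010011, weight = 5.
  m = 1110 → c = 100011000, weight = 3.
  m = 0001 → c = 001011100, weight = 4.
  m = 1001 → c = 110010111, weight = 6.
  m = 0101 → c = 000100100, weight = 2.
  m = 1101 → c = 111101111, weight = 8.
  m = 0011 → c = 011110111, weight = 7.
  m = 1011 → c = 100111100, weight = 5.
  m = 0111 → c = 010001111, weight = 5.
  m = 1111 → c = 101000100, weight = 3.
Tally weights:
  weight 0: 1 codewords.
  weight 2: 1 codewords.
  weight 3: 3 codewords.
  weight 4: 2 codewords.
  weight 5: 4 codewords.
  weight 6: 3 codewords.
  weight 7: 1 codewords.
  weight 8: 1 codewords.
Minimum distance d = smallest w > 0 with A_w > 0 = 2.
Sanity: Σ A_w = 16 = 2^4 = 16 ✓.


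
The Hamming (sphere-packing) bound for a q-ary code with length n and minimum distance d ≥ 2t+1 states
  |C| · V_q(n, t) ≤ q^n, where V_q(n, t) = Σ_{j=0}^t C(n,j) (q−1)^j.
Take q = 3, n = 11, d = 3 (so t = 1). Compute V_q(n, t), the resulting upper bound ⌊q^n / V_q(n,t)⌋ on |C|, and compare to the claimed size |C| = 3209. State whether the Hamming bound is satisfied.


V_q(n, t) = 23, q^n = 177147, Hamming bound = 7702, |C| = 3209 ≤ bound (satisfied).

Step 1: Compute V_q(n, t) = Σ_{j=0}^1 C(n, j) (q−1)^j.
  j = 0: C(11,0)·(2)^0 = 1·1 = 1.
  j = 1: C(11,1)·(2)^1 = 11·2 = 22.
  V_q(n, t) = 1 + 22 = 23.
Step 2: q^n = 3^11 = 177147.
Step 3: Hamming bound ⌊q^n / V_q(n,t)⌋ = ⌊177147/23⌋ = 7702.
Step 4: Compare |C| = 3209 to 7702: satisfied.
The claimed |C| lies below the Hamming bound.


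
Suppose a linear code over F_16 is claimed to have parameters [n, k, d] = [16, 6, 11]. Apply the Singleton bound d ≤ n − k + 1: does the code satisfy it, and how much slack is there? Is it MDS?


Singleton RHS = n − k + 1 = 11, slack = 0, bound satisfied, MDS.

Singleton bound: d ≤ n − k + 1.
Here n = 16, k = 6, so n − k + 1 = 11.
Given d = 11, check d ≤ 11: YES.
Slack = (n − k + 1) − d = 0.
The code is MDS (slack = 0).
Description: the claimed parameters are [16, 6, 11]_16; such a code would be MDS (meets Singleton bound).


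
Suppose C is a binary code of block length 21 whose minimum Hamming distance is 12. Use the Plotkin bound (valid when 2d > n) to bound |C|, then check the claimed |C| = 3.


Plotkin bound M ≤ 8; given |C| = 3 ≤ bound (satisfied).

Check applicability: 2d = 24, n = 21.
2d − n = 3 > 0, so Plotkin applies.
Compute d/(2d−n) = 12/3 ≈ 4.0000.
⌊d/(2d−n)⌋ = 4.
Plotkin bound: M ≤ 2·4 = 8.
Given |C| = 3, check: satisfied.
This |C| is below the Plotkin bound.


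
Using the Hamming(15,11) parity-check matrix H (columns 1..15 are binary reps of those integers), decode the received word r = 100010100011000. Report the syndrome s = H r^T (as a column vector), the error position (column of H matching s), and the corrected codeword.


s = (0, 1, 0, 0)^T, error position = 4, corrected codeword c = 100110100011000

Compute s = H r^T mod 2 one row at a time:
  s_1 = 0 + 0 + 0 + 1 + 1 + 0 + 0 + 0 = 2 ≡ 0 (mod 2).
  s_2 = 0 + 1 + 0 + 1 + 1 + 0 + 0 + 0 = 3 ≡ 1 (mod 2).
  s_3 = 0 + 0 + 0 + 1 + 0 + 1 + 0 + 0 = 2 ≡ 0 (mod 2).
  s_4 = 1 + 0 + 1 + 1 + 0 + 1 + 0 + 0 = 4 ≡ 0 (mod 2).
s = (0, 1, 0, 0)^T — this equals column 4 of H (binary 0100), so error is at position 4.
Correct: flip bit 4 of r = 100010100011000 to get c = 100110100011000.


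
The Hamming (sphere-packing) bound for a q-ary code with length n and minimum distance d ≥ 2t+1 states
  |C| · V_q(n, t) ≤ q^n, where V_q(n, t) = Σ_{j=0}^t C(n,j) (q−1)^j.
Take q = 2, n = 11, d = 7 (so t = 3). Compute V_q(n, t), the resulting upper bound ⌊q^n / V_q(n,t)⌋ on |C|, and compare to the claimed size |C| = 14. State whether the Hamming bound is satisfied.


V_q(n, t) = 232, q^n = 2048, Hamming bound = 8, |C| = 14 > bound (violated).

Step 1: Compute V_q(n, t) = Σ_{j=0}^3 C(n, j) (q−1)^j.
  j = 0: C(11,0)·(1)^0 = 1·1 = 1.
  j = 1: C(11,1)·(1)^1 = 11·1 = 11.
  j = 2: C(11,2)·(1)^2 = 55·1 = 55.
  j = 3: C(11,3)·(1)^3 = 165·1 = 165.
  V_q(n, t) = 1 + 11 + 55 + 165 = 232.
Step 2: q^n = 2^11 = 2048.
Step 3: Hamming bound ⌊q^n / V_q(n,t)⌋ = ⌊2048/232⌋ = 8.
Step 4: Compare |C| = 14 to 8: violated.
The claimed |C| lies above the Hamming bound, so no 2-ary code of length 11 with d ≥ 7 can have 14 codewords.


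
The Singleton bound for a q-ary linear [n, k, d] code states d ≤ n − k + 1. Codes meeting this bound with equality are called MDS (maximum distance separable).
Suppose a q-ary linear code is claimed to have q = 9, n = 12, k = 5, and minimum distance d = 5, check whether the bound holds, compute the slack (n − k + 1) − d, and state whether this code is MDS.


Singleton RHS = n − k + 1 = 8, slack = 3, bound satisfied, not MDS.

Singleton bound: d ≤ n − k + 1.
Here n = 12, k = 5, so n − k + 1 = 8.
Given d = 5, check d ≤ 8: YES.
Slack = (n − k + 1) − d = 3.
The code is NOT MDS (slack = 3 > 0).
Description: the claimed parameters are [12, 5, 5]_9; such a code would be non-MDS.


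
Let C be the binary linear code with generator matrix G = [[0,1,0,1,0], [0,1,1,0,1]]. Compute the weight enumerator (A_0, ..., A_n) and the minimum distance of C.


Weight distribution: A_0 = 1, A_2 = 1, A_3 = 2. Minimum distance d = 2.

Enumerate all 2^2 = 4 messages m ∈ F_2^2.
For each, compute codeword c = mG in F_2^5, then tally its weight.
  m = 00 → c = 00000, weight = 0.
  m = 10 → c = 01010, weight = 2.
  m = 01 → c = 01101, weight = 3.
  m = 11 → c = 00111, weight = 3.
Tally weights:
  weight 0: 1 codewords.
  weight 2: 1 codewords.
  weight 3: 2 codewords.
Minimum distance d = smallest w > 0 with A_w > 0 = 2.
Sanity: Σ A_w = 4 = 2^2 = 4 ✓.


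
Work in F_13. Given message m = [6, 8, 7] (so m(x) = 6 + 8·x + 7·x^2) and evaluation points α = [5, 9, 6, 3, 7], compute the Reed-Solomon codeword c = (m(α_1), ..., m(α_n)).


c = [0, 8, 7, 2, 2]

Message polynomial: m(x) = 6 + 8·x + 7·x^2 (mod 13).
For each evaluation point α_i, compute m(α_i) mod 13:
  α_1 = 5: Horner steps 7 → 4 → 0, so m(5) = 0.
  α_2 = 9: Horner steps 7 → 6 → 8, so m(9) = 8.
  α_3 = 6: Horner steps 7 → 11 → 7, so m(6) = 7.
  α_4 = 3: Horner steps 7 → 3 → 2, so m(3) = 2.
  α_5 = 7: Horner steps 7 → 5 → 2, so m(7) = 2.
Codeword c = [0, 8, 7, 2, 2] ∈ F_13^5.
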